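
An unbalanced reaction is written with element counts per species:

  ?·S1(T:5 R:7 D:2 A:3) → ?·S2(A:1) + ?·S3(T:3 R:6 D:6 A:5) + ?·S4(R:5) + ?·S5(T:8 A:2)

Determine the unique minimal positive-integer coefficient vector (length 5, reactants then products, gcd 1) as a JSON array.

Coefficients: [6, 2, 2, 6, 3]

T: 6·5 = 30 | 2·0+2·3+6·0+3·8 = 30
R: 6·7 = 42 | 2·0+2·6+6·5+3·0 = 42
D: 6·2 = 12 | 2·0+2·6+6·0+3·0 = 12
A: 6·3 = 18 | 2·1+2·5+6·0+3·2 = 18
gcd(6,2,2,6,3) = 1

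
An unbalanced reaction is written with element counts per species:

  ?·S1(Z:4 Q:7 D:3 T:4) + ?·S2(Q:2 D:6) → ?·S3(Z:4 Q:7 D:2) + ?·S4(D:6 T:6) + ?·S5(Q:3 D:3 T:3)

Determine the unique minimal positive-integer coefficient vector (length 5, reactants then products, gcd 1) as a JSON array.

Coefficients: [6, 3, 6, 3, 2]

Z: 6·4+3·0 = 24 | 6·4+3·0+2·0 = 24
Q: 6·7+3·2 = 48 | 6·7+3·0+2·3 = 48
D: 6·3+3·6 = 36 | 6·2+3·6+2·3 = 36
T: 6·4+3·0 = 24 | 6·0+3·6+2·3 = 24
gcd(6,3,6,3,2) = 1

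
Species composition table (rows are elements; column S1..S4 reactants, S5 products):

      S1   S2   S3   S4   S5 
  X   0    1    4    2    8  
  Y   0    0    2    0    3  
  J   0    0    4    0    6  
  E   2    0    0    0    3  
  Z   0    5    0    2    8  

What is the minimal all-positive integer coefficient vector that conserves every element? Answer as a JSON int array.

Coefficients: [6, 6, 6, 1, 4]

X: 6·0+6·1+6·4+1·2 = 32 | 4·8 = 32
Y: 6·0+6·0+6·2+1·0 = 12 | 4·3 = 12
J: 6·0+6·0+6·4+1·0 = 24 | 4·6 = 24
E: 6·2+6·0+6·0+1·0 = 12 | 4·3 = 12
Z: 6·0+6·5+6·0+1·2 = 32 | 4·8 = 32
gcd(6,6,6,1,4) = 1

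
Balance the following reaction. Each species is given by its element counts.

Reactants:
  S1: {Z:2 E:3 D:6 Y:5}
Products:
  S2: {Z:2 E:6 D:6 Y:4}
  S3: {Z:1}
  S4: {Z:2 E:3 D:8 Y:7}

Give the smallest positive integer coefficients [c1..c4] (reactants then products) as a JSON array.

Coefficients: [5, 1, 2, 3]

Z: 5·2 = 10 | 1·2+2·1+3·2 = 10
E: 5·3 = 15 | 1·6+2·0+3·3 = 15
D: 5·6 = 30 | 1·6+2·0+3·8 = 30
Y: 5·5 = 25 | 1·4+2·0+3·7 = 25
gcd(5,1,2,3) = 1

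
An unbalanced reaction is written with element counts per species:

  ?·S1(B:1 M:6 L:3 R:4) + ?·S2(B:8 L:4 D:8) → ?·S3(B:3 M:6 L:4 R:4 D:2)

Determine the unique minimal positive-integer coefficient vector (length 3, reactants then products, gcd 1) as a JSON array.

Coefficients: [4, 1, 4]

B: 4·1+1·8 = 12 | 4·3 = 12
M: 4·6+1·0 = 24 | 4·6 = 24
L: 4·3+1·4 = 16 | 4·4 = 16
R: 4·4+1·0 = 16 | 4·4 = 16
D: 4·0+1·8 = 8 | 4·2 = 8
gcd(4,1,4) = 1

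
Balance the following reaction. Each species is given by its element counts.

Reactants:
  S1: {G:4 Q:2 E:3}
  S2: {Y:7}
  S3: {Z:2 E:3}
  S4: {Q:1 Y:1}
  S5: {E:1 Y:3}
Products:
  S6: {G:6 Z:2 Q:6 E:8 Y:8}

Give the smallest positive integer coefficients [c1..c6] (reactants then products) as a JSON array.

G: 3·4+1·0+2·0+6·0+1·0 = 12 | 2·6 = 12
Z: 3·0+1·0+2·2+6·0+1·0 = 4 | 2·2 = 4
Q: 3·2+1·0+2·0+6·1+1·0 = 12 | 2·6 = 12
E: 3·3+1·0+2·3+6·0+1·1 = 16 | 2·8 = 16
Y: 3·0+1·7+2·0+6·1+1·3 = 16 | 2·8 = 16
gcd(3,1,2,6,1,2) = 1

Coefficients: [3, 1, 2, 6, 1, 2]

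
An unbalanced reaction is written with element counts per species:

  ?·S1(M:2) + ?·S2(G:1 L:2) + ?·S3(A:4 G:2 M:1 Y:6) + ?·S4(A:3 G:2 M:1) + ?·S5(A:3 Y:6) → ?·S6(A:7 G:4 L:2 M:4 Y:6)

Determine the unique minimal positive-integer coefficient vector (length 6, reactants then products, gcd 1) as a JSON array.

Coefficients: [5, 4, 1, 5, 3, 4]

A: 5·0+4·0+1·4+5·3+3·3 = 28 | 4·7 = 28
G: 5·0+4·1+1·2+5·2+3·0 = 16 | 4·4 = 16
L: 5·0+4·2+1·0+5·0+3·0 = 8 | 4·2 = 8
M: 5·2+4·0+1·1+5·1+3·0 = 16 | 4·4 = 16
Y: 5·0+4·0+1·6+5·0+3·6 = 24 | 4·6 = 24
gcd(5,4,1,5,3,4) = 1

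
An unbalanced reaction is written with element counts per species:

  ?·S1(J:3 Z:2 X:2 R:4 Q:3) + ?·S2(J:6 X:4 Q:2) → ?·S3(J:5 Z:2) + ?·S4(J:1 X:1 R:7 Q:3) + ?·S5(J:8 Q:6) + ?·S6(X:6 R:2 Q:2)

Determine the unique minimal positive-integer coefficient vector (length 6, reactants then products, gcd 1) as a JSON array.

J: 6·3+5·6 = 48 | 6·5+2·1+2·8+5·0 = 48
Z: 6·2+5·0 = 12 | 6·2+2·0+2·0+5·0 = 12
X: 6·2+5·4 = 32 | 6·0+2·1+2·0+5·6 = 32
R: 6·4+5·0 = 24 | 6·0+2·7+2·0+5·2 = 24
Q: 6·3+5·2 = 28 | 6·0+2·3+2·6+5·2 = 28
gcd(6,5,6,2,2,5) = 1

Coefficients: [6, 5, 6, 2, 2, 5]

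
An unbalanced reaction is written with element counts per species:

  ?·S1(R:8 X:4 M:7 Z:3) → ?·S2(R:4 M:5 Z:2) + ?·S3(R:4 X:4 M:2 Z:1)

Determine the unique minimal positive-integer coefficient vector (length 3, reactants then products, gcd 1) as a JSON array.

Coefficients: [1, 1, 1]

R: 1·8 = 8 | 1·4+1·4 = 8
X: 1·4 = 4 | 1·0+1·4 = 4
M: 1·7 = 7 | 1·5+1·2 = 7
Z: 1·3 = 3 | 1·2+1·1 = 3
gcd(1,1,1) = 1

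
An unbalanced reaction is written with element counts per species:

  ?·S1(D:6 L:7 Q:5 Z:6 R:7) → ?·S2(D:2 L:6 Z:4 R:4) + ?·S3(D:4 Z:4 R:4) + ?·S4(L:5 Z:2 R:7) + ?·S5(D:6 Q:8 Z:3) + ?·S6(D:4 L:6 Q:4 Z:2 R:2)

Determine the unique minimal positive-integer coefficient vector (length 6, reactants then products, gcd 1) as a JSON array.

D: 4·6 = 24 | 2·2+1·4+2·0+2·6+1·4 = 24
L: 4·7 = 28 | 2·6+1·0+2·5+2·0+1·6 = 28
Q: 4·5 = 20 | 2·0+1·0+2·0+2·8+1·4 = 20
Z: 4·6 = 24 | 2·4+1·4+2·2+2·3+1·2 = 24
R: 4·7 = 28 | 2·4+1·4+2·7+2·0+1·2 = 28
gcd(4,2,1,2,2,1) = 1

Coefficients: [4, 2, 1, 2, 2, 1]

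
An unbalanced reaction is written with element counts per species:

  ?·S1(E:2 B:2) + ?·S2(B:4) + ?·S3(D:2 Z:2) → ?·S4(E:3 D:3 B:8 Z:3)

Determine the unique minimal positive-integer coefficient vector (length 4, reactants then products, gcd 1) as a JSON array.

Coefficients: [6, 5, 6, 4]

E: 6·2+5·0+6·0 = 12 | 4·3 = 12
D: 6·0+5·0+6·2 = 12 | 4·3 = 12
B: 6·2+5·4+6·0 = 32 | 4·8 = 32
Z: 6·0+5·0+6·2 = 12 | 4·3 = 12
gcd(6,5,6,4) = 1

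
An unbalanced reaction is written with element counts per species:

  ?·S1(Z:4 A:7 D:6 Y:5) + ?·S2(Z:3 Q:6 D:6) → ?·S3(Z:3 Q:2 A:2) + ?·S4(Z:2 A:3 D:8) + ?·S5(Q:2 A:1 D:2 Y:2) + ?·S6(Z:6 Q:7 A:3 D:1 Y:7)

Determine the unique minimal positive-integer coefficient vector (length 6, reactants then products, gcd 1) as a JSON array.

Z: 4·4+4·3 = 28 | 2·3+5·2+3·0+2·6 = 28
Q: 4·0+4·6 = 24 | 2·2+5·0+3·2+2·7 = 24
A: 4·7+4·0 = 28 | 2·2+5·3+3·1+2·3 = 28
D: 4·6+4·6 = 48 | 2·0+5·8+3·2+2·1 = 48
Y: 4·5+4·0 = 20 | 2·0+5·0+3·2+2·7 = 20
gcd(4,4,2,5,3,2) = 1

Coefficients: [4, 4, 2, 5, 3, 2]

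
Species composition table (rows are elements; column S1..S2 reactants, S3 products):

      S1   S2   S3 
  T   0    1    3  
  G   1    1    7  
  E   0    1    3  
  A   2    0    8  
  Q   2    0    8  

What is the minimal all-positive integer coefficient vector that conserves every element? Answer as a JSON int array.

Coefficients: [4, 3, 1]

T: 4·0+3·1 = 3 | 1·3 = 3
G: 4·1+3·1 = 7 | 1·7 = 7
E: 4·0+3·1 = 3 | 1·3 = 3
A: 4·2+3·0 = 8 | 1·8 = 8
Q: 4·2+3·0 = 8 | 1·8 = 8
gcd(4,3,1) = 1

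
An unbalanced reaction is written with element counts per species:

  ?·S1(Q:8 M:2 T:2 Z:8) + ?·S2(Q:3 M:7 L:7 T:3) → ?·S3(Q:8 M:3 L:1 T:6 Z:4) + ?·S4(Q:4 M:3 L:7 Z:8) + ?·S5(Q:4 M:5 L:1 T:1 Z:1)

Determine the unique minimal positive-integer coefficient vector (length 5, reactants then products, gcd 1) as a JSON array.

Q: 5·8+4·3 = 52 | 3·8+3·4+4·4 = 52
M: 5·2+4·7 = 38 | 3·3+3·3+4·5 = 38
L: 5·0+4·7 = 28 | 3·1+3·7+4·1 = 28
T: 5·2+4·3 = 22 | 3·6+3·0+4·1 = 22
Z: 5·8+4·0 = 40 | 3·4+3·8+4·1 = 40
gcd(5,4,3,3,4) = 1

Coefficients: [5, 4, 3, 3, 4]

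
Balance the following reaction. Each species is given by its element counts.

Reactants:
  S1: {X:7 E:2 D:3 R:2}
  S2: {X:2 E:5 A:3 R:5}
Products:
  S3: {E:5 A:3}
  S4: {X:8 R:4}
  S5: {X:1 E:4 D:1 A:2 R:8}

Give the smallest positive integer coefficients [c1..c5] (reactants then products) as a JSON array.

X: 1·7+6·2 = 19 | 4·0+2·8+3·1 = 19
E: 1·2+6·5 = 32 | 4·5+2·0+3·4 = 32
D: 1·3+6·0 = 3 | 4·0+2·0+3·1 = 3
A: 1·0+6·3 = 18 | 4·3+2·0+3·2 = 18
R: 1·2+6·5 = 32 | 4·0+2·4+3·8 = 32
gcd(1,6,4,2,3) = 1

Coefficients: [1, 6, 4, 2, 3]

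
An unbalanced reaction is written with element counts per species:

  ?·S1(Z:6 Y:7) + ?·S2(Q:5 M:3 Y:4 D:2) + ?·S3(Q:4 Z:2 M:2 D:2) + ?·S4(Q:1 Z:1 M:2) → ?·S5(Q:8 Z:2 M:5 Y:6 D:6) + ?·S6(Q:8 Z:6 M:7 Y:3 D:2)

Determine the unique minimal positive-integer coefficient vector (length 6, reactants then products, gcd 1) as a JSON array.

Coefficients: [1, 2, 4, 6, 1, 3]

Q: 1·0+2·5+4·4+6·1 = 32 | 1·8+3·8 = 32
Z: 1·6+2·0+4·2+6·1 = 20 | 1·2+3·6 = 20
M: 1·0+2·3+4·2+6·2 = 26 | 1·5+3·7 = 26
Y: 1·7+2·4+4·0+6·0 = 15 | 1·6+3·3 = 15
D: 1·0+2·2+4·2+6·0 = 12 | 1·6+3·2 = 12
gcd(1,2,4,6,1,3) = 1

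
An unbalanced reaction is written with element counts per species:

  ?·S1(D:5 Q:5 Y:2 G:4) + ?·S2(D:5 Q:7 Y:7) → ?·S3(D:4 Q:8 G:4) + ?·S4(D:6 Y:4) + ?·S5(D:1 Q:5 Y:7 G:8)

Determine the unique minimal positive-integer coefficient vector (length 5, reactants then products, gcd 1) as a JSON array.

D: 6·5+1·5 = 35 | 4·4+3·6+1·1 = 35
Q: 6·5+1·7 = 37 | 4·8+3·0+1·5 = 37
Y: 6·2+1·7 = 19 | 4·0+3·4+1·7 = 19
G: 6·4+1·0 = 24 | 4·4+3·0+1·8 = 24
gcd(6,1,4,3,1) = 1

Coefficients: [6, 1, 4, 3, 1]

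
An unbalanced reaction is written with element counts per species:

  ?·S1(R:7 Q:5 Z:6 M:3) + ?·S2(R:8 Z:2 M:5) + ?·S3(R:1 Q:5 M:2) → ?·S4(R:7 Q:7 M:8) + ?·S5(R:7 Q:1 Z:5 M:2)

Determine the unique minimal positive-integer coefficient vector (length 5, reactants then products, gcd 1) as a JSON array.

Coefficients: [2, 4, 3, 3, 4]

R: 2·7+4·8+3·1 = 49 | 3·7+4·7 = 49
Q: 2·5+4·0+3·5 = 25 | 3·7+4·1 = 25
Z: 2·6+4·2+3·0 = 20 | 3·0+4·5 = 20
M: 2·3+4·5+3·2 = 32 | 3·8+4·2 = 32
gcd(2,4,3,3,4) = 1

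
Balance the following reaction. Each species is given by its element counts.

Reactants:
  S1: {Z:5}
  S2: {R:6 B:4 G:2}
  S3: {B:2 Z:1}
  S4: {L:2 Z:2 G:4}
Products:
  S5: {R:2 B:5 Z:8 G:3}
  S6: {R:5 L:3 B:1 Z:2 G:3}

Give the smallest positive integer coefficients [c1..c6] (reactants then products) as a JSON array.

R: 5·0+3·6+5·0+3·0 = 18 | 4·2+2·5 = 18
L: 5·0+3·0+5·0+3·2 = 6 | 4·0+2·3 = 6
B: 5·0+3·4+5·2+3·0 = 22 | 4·5+2·1 = 22
Z: 5·5+3·0+5·1+3·2 = 36 | 4·8+2·2 = 36
G: 5·0+3·2+5·0+3·4 = 18 | 4·3+2·3 = 18
gcd(5,3,5,3,4,2) = 1

Coefficients: [5, 3, 5, 3, 4, 2]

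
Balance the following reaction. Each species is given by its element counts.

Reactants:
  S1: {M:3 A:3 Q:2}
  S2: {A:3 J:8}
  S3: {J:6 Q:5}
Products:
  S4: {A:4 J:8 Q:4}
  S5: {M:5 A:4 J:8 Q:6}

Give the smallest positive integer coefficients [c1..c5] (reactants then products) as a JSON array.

Coefficients: [5, 3, 4, 3, 3]

M: 5·3+3·0+4·0 = 15 | 3·0+3·5 = 15
A: 5·3+3·3+4·0 = 24 | 3·4+3·4 = 24
J: 5·0+3·8+4·6 = 48 | 3·8+3·8 = 48
Q: 5·2+3·0+4·5 = 30 | 3·4+3·6 = 30
gcd(5,3,4,3,3) = 1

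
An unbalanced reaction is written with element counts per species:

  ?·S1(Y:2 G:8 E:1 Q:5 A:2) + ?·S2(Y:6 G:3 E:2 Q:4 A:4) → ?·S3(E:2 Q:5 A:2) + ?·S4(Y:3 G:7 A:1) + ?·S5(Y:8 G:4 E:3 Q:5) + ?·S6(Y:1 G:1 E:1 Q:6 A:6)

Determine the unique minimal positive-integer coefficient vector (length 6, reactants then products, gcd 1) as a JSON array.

Coefficients: [5, 6, 2, 6, 3, 4]

Y: 5·2+6·6 = 46 | 2·0+6·3+3·8+4·1 = 46
G: 5·8+6·3 = 58 | 2·0+6·7+3·4+4·1 = 58
E: 5·1+6·2 = 17 | 2·2+6·0+3·3+4·1 = 17
Q: 5·5+6·4 = 49 | 2·5+6·0+3·5+4·6 = 49
A: 5·2+6·4 = 34 | 2·2+6·1+3·0+4·6 = 34
gcd(5,6,2,6,3,4) = 1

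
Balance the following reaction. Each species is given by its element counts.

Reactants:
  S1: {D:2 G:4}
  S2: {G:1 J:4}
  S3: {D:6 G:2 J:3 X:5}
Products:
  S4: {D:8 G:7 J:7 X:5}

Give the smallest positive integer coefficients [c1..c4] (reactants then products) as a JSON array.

Coefficients: [1, 1, 1, 1]

D: 1·2+1·0+1·6 = 8 | 1·8 = 8
G: 1·4+1·1+1·2 = 7 | 1·7 = 7
J: 1·0+1·4+1·3 = 7 | 1·7 = 7
X: 1·0+1·0+1·5 = 5 | 1·5 = 5
gcd(1,1,1,1) = 1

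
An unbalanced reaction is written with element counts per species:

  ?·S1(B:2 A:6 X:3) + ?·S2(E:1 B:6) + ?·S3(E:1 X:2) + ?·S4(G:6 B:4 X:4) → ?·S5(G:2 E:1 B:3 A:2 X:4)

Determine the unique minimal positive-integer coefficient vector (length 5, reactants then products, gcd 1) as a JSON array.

Coefficients: [2, 1, 5, 2, 6]

G: 2·0+1·0+5·0+2·6 = 12 | 6·2 = 12
E: 2·0+1·1+5·1+2·0 = 6 | 6·1 = 6
B: 2·2+1·6+5·0+2·4 = 18 | 6·3 = 18
A: 2·6+1·0+5·0+2·0 = 12 | 6·2 = 12
X: 2·3+1·0+5·2+2·4 = 24 | 6·4 = 24
gcd(2,1,5,2,6) = 1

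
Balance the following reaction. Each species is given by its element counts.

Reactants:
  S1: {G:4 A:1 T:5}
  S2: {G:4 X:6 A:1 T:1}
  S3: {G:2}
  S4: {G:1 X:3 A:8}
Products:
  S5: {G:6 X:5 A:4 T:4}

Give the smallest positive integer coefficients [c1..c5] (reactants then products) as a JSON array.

G: 4·4+4·4+1·2+2·1 = 36 | 6·6 = 36
X: 4·0+4·6+1·0+2·3 = 30 | 6·5 = 30
A: 4·1+4·1+1·0+2·8 = 24 | 6·4 = 24
T: 4·5+4·1+1·0+2·0 = 24 | 6·4 = 24
gcd(4,4,1,2,6) = 1

Coefficients: [4, 4, 1, 2, 6]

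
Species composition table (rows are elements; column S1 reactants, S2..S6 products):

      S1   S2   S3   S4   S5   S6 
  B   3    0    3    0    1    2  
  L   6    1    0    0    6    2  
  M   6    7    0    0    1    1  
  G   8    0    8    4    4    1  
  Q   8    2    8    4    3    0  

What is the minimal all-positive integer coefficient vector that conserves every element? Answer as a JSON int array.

B: 6·3 = 18 | 4·0+2·3+3·0+4·1+4·2 = 18
L: 6·6 = 36 | 4·1+2·0+3·0+4·6+4·2 = 36
M: 6·6 = 36 | 4·7+2·0+3·0+4·1+4·1 = 36
G: 6·8 = 48 | 4·0+2·8+3·4+4·4+4·1 = 48
Q: 6·8 = 48 | 4·2+2·8+3·4+4·3+4·0 = 48
gcd(6,4,2,3,4,4) = 1

Coefficients: [6, 4, 2, 3, 4, 4]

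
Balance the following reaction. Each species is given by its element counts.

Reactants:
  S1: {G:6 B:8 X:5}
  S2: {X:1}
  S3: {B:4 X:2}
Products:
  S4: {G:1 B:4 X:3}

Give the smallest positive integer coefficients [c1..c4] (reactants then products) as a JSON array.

G: 1·6+5·0+4·0 = 6 | 6·1 = 6
B: 1·8+5·0+4·4 = 24 | 6·4 = 24
X: 1·5+5·1+4·2 = 18 | 6·3 = 18
gcd(1,5,4,6) = 1

Coefficients: [1, 5, 4, 6]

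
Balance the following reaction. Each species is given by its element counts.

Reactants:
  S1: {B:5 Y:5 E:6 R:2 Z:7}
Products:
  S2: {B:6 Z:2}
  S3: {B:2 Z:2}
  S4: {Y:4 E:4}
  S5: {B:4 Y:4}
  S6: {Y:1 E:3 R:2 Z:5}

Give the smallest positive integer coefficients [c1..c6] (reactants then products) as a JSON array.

B: 4·5 = 20 | 2·6+2·2+3·0+1·4+4·0 = 20
Y: 4·5 = 20 | 2·0+2·0+3·4+1·4+4·1 = 20
E: 4·6 = 24 | 2·0+2·0+3·4+1·0+4·3 = 24
R: 4·2 = 8 | 2·0+2·0+3·0+1·0+4·2 = 8
Z: 4·7 = 28 | 2·2+2·2+3·0+1·0+4·5 = 28
gcd(4,2,2,3,1,4) = 1

Coefficients: [4, 2, 2, 3, 1, 4]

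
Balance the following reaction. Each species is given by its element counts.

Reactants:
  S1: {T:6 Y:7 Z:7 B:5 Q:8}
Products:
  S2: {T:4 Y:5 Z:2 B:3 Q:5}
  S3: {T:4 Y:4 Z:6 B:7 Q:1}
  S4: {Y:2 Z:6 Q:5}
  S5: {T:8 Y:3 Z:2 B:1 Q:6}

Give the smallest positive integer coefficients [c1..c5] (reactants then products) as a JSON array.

Coefficients: [6, 5, 2, 3, 1]

T: 6·6 = 36 | 5·4+2·4+3·0+1·8 = 36
Y: 6·7 = 42 | 5·5+2·4+3·2+1·3 = 42
Z: 6·7 = 42 | 5·2+2·6+3·6+1·2 = 42
B: 6·5 = 30 | 5·3+2·7+3·0+1·1 = 30
Q: 6·8 = 48 | 5·5+2·1+3·5+1·6 = 48
gcd(6,5,2,3,1) = 1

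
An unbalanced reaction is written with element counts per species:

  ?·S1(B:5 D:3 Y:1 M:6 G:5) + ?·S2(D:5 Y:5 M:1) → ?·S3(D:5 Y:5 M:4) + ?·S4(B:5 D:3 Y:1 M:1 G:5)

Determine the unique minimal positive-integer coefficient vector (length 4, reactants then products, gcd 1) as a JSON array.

B: 3·5+5·0 = 15 | 5·0+3·5 = 15
D: 3·3+5·5 = 34 | 5·5+3·3 = 34
Y: 3·1+5·5 = 28 | 5·5+3·1 = 28
M: 3·6+5·1 = 23 | 5·4+3·1 = 23
G: 3·5+5·0 = 15 | 5·0+3·5 = 15
gcd(3,5,5,3) = 1

Coefficients: [3, 5, 5, 3]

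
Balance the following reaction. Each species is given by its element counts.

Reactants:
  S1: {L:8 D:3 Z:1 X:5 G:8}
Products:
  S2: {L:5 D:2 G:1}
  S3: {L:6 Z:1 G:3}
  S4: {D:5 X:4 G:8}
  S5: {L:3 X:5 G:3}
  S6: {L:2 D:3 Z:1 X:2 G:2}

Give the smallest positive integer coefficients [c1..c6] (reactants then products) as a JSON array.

Coefficients: [5, 1, 4, 2, 3, 1]

L: 5·8 = 40 | 1·5+4·6+2·0+3·3+1·2 = 40
D: 5·3 = 15 | 1·2+4·0+2·5+3·0+1·3 = 15
Z: 5·1 = 5 | 1·0+4·1+2·0+3·0+1·1 = 5
X: 5·5 = 25 | 1·0+4·0+2·4+3·5+1·2 = 25
G: 5·8 = 40 | 1·1+4·3+2·8+3·3+1·2 = 40
gcd(5,1,4,2,3,1) = 1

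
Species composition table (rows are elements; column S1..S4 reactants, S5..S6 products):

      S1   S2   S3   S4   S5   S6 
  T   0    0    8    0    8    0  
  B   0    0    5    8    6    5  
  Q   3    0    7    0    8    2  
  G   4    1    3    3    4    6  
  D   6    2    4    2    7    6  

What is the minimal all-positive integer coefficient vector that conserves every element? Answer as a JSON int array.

Coefficients: [4, 3, 4, 3, 4, 4]

T: 4·0+3·0+4·8+3·0 = 32 | 4·8+4·0 = 32
B: 4·0+3·0+4·5+3·8 = 44 | 4·6+4·5 = 44
Q: 4·3+3·0+4·7+3·0 = 40 | 4·8+4·2 = 40
G: 4·4+3·1+4·3+3·3 = 40 | 4·4+4·6 = 40
D: 4·6+3·2+4·4+3·2 = 52 | 4·7+4·6 = 52
gcd(4,3,4,3,4,4) = 1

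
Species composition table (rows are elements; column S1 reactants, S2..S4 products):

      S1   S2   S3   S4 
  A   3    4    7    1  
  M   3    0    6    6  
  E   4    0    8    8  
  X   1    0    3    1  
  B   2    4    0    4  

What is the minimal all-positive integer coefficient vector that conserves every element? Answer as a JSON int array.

Coefficients: [4, 1, 1, 1]

A: 4·3 = 12 | 1·4+1·7+1·1 = 12
M: 4·3 = 12 | 1·0+1·6+1·6 = 12
E: 4·4 = 16 | 1·0+1·8+1·8 = 16
X: 4·1 = 4 | 1·0+1·3+1·1 = 4
B: 4·2 = 8 | 1·4+1·0+1·4 = 8
gcd(4,1,1,1) = 1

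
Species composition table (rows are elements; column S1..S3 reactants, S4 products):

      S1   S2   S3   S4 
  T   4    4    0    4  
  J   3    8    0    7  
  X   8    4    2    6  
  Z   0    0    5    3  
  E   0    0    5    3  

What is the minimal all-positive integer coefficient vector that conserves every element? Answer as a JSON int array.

T: 1·4+4·4+3·0 = 20 | 5·4 = 20
J: 1·3+4·8+3·0 = 35 | 5·7 = 35
X: 1·8+4·4+3·2 = 30 | 5·6 = 30
Z: 1·0+4·0+3·5 = 15 | 5·3 = 15
E: 1·0+4·0+3·5 = 15 | 5·3 = 15
gcd(1,4,3,5) = 1

Coefficients: [1, 4, 3, 5]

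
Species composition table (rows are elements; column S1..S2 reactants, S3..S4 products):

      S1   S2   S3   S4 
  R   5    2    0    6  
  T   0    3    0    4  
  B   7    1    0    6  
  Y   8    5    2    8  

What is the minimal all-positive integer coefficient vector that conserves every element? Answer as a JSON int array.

Coefficients: [2, 4, 6, 3]

R: 2·5+4·2 = 18 | 6·0+3·6 = 18
T: 2·0+4·3 = 12 | 6·0+3·4 = 12
B: 2·7+4·1 = 18 | 6·0+3·6 = 18
Y: 2·8+4·5 = 36 | 6·2+3·8 = 36
gcd(2,4,6,3) = 1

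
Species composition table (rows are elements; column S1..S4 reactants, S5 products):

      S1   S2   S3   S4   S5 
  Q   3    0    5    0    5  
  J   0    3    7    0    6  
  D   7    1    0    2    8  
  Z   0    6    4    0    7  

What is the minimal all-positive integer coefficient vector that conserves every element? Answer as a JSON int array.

Coefficients: [5, 5, 3, 4, 6]

Q: 5·3+5·0+3·5+4·0 = 30 | 6·5 = 30
J: 5·0+5·3+3·7+4·0 = 36 | 6·6 = 36
D: 5·7+5·1+3·0+4·2 = 48 | 6·8 = 48
Z: 5·0+5·6+3·4+4·0 = 42 | 6·7 = 42
gcd(5,5,3,4,6) = 1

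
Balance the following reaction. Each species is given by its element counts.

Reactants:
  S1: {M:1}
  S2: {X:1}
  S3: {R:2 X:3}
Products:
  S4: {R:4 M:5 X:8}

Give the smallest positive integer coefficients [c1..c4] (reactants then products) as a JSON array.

R: 5·0+2·0+2·2 = 4 | 1·4 = 4
M: 5·1+2·0+2·0 = 5 | 1·5 = 5
X: 5·0+2·1+2·3 = 8 | 1·8 = 8
gcd(5,2,2,1) = 1

Coefficients: [5, 2, 2, 1]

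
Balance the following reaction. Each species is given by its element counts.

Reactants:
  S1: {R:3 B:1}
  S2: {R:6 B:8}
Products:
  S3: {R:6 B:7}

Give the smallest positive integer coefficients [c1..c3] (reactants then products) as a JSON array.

Coefficients: [2, 5, 6]

R: 2·3+5·6 = 36 | 6·6 = 36
B: 2·1+5·8 = 42 | 6·7 = 42
gcd(2,5,6) = 1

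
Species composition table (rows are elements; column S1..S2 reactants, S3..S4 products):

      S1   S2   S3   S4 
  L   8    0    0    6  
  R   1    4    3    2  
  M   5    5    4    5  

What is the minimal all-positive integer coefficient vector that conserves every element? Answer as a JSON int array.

Coefficients: [3, 5, 5, 4]

L: 3·8+5·0 = 24 | 5·0+4·6 = 24
R: 3·1+5·4 = 23 | 5·3+4·2 = 23
M: 3·5+5·5 = 40 | 5·4+4·5 = 40
gcd(3,5,5,4) = 1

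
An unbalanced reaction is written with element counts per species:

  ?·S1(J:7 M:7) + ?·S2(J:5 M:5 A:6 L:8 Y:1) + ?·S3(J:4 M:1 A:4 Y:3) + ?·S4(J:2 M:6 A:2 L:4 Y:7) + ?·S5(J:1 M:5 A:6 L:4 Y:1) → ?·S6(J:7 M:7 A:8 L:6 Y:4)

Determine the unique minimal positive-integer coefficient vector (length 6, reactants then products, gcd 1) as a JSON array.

Coefficients: [1, 3, 4, 1, 2, 6]

J: 1·7+3·5+4·4+1·2+2·1 = 42 | 6·7 = 42
M: 1·7+3·5+4·1+1·6+2·5 = 42 | 6·7 = 42
A: 1·0+3·6+4·4+1·2+2·6 = 48 | 6·8 = 48
L: 1·0+3·8+4·0+1·4+2·4 = 36 | 6·6 = 36
Y: 1·0+3·1+4·3+1·7+2·1 = 24 | 6·4 = 24
gcd(1,3,4,1,2,6) = 1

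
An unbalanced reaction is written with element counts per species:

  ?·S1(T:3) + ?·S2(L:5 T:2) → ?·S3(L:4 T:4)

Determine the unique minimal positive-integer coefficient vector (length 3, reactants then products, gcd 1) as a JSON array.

L: 4·0+4·5 = 20 | 5·4 = 20
T: 4·3+4·2 = 20 | 5·4 = 20
gcd(4,4,5) = 1

Coefficients: [4, 4, 5]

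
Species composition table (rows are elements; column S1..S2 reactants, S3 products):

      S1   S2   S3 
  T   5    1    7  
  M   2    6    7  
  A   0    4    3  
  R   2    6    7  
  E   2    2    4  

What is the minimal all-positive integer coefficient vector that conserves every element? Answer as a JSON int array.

Coefficients: [5, 3, 4]

T: 5·5+3·1 = 28 | 4·7 = 28
M: 5·2+3·6 = 28 | 4·7 = 28
A: 5·0+3·4 = 12 | 4·3 = 12
R: 5·2+3·6 = 28 | 4·7 = 28
E: 5·2+3·2 = 16 | 4·4 = 16
gcd(5,3,4) = 1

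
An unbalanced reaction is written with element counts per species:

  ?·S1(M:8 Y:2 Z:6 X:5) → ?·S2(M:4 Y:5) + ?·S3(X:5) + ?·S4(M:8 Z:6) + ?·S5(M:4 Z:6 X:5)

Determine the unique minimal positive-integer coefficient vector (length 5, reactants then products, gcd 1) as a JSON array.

M: 5·8 = 40 | 2·4+3·0+3·8+2·4 = 40
Y: 5·2 = 10 | 2·5+3·0+3·0+2·0 = 10
Z: 5·6 = 30 | 2·0+3·0+3·6+2·6 = 30
X: 5·5 = 25 | 2·0+3·5+3·0+2·5 = 25
gcd(5,2,3,3,2) = 1

Coefficients: [5, 2, 3, 3, 2]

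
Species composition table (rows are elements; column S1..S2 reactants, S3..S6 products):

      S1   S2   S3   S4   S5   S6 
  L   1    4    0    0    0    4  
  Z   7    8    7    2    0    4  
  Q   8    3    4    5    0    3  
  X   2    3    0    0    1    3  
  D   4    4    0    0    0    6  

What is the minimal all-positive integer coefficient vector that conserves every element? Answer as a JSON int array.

Coefficients: [4, 5, 6, 1, 5, 6]

L: 4·1+5·4 = 24 | 6·0+1·0+5·0+6·4 = 24
Z: 4·7+5·8 = 68 | 6·7+1·2+5·0+6·4 = 68
Q: 4·8+5·3 = 47 | 6·4+1·5+5·0+6·3 = 47
X: 4·2+5·3 = 23 | 6·0+1·0+5·1+6·3 = 23
D: 4·4+5·4 = 36 | 6·0+1·0+5·0+6·6 = 36
gcd(4,5,6,1,5,6) = 1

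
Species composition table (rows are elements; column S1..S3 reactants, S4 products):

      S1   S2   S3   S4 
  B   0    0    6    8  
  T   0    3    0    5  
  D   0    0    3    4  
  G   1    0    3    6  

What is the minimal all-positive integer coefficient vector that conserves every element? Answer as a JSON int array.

B: 6·0+5·0+4·6 = 24 | 3·8 = 24
T: 6·0+5·3+4·0 = 15 | 3·5 = 15
D: 6·0+5·0+4·3 = 12 | 3·4 = 12
G: 6·1+5·0+4·3 = 18 | 3·6 = 18
gcd(6,5,4,3) = 1

Coefficients: [6, 5, 4, 3]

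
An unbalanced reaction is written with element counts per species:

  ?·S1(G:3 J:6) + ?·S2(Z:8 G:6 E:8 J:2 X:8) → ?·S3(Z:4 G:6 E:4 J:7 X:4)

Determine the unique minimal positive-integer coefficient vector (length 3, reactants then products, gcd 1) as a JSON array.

Coefficients: [2, 1, 2]

Z: 2·0+1·8 = 8 | 2·4 = 8
G: 2·3+1·6 = 12 | 2·6 = 12
E: 2·0+1·8 = 8 | 2·4 = 8
J: 2·6+1·2 = 14 | 2·7 = 14
X: 2·0+1·8 = 8 | 2·4 = 8
gcd(2,1,2) = 1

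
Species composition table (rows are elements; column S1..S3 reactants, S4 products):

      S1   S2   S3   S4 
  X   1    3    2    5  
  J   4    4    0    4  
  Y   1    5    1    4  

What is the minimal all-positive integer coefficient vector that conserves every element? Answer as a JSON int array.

Coefficients: [2, 1, 5, 3]

X: 2·1+1·3+5·2 = 15 | 3·5 = 15
J: 2·4+1·4+5·0 = 12 | 3·4 = 12
Y: 2·1+1·5+5·1 = 12 | 3·4 = 12
gcd(2,1,5,3) = 1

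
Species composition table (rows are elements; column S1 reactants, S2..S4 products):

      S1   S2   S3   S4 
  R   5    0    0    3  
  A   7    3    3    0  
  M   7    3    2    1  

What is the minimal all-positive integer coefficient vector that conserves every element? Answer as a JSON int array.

R: 3·5 = 15 | 2·0+5·0+5·3 = 15
A: 3·7 = 21 | 2·3+5·3+5·0 = 21
M: 3·7 = 21 | 2·3+5·2+5·1 = 21
gcd(3,2,5,5) = 1

Coefficients: [3, 2, 5, 5]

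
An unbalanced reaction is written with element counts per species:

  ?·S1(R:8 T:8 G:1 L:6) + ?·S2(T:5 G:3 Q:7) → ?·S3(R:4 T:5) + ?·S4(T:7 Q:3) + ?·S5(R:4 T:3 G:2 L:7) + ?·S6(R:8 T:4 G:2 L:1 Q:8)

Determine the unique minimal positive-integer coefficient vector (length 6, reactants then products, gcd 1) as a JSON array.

Coefficients: [6, 2, 5, 2, 5, 1]

R: 6·8+2·0 = 48 | 5·4+2·0+5·4+1·8 = 48
T: 6·8+2·5 = 58 | 5·5+2·7+5·3+1·4 = 58
G: 6·1+2·3 = 12 | 5·0+2·0+5·2+1·2 = 12
L: 6·6+2·0 = 36 | 5·0+2·0+5·7+1·1 = 36
Q: 6·0+2·7 = 14 | 5·0+2·3+5·0+1·8 = 14
gcd(6,2,5,2,5,1) = 1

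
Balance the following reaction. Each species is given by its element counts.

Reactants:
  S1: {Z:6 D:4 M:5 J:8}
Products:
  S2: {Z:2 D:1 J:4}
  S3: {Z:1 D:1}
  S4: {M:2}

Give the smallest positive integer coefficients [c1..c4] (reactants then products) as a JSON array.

Coefficients: [2, 4, 4, 5]

Z: 2·6 = 12 | 4·2+4·1+5·0 = 12
D: 2·4 = 8 | 4·1+4·1+5·0 = 8
M: 2·5 = 10 | 4·0+4·0+5·2 = 10
J: 2·8 = 16 | 4·4+4·0+5·0 = 16
gcd(2,4,4,5) = 1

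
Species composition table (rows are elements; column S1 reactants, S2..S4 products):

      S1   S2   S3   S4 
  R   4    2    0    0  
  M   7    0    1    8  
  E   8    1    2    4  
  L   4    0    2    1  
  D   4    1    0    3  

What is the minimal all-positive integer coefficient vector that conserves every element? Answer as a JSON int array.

R: 3·4 = 12 | 6·2+5·0+2·0 = 12
M: 3·7 = 21 | 6·0+5·1+2·8 = 21
E: 3·8 = 24 | 6·1+5·2+2·4 = 24
L: 3·4 = 12 | 6·0+5·2+2·1 = 12
D: 3·4 = 12 | 6·1+5·0+2·3 = 12
gcd(3,6,5,2) = 1

Coefficients: [3, 6, 5, 2]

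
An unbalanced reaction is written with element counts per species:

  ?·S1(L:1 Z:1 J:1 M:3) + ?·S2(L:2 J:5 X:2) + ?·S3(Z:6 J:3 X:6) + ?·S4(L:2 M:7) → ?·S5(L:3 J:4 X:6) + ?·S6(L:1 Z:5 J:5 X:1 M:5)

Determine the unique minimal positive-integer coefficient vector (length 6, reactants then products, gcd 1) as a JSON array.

Coefficients: [2, 5, 3, 2, 4, 4]

L: 2·1+5·2+3·0+2·2 = 16 | 4·3+4·1 = 16
Z: 2·1+5·0+3·6+2·0 = 20 | 4·0+4·5 = 20
J: 2·1+5·5+3·3+2·0 = 36 | 4·4+4·5 = 36
X: 2·0+5·2+3·6+2·0 = 28 | 4·6+4·1 = 28
M: 2·3+5·0+3·0+2·7 = 20 | 4·0+4·5 = 20
gcd(2,5,3,2,4,4) = 1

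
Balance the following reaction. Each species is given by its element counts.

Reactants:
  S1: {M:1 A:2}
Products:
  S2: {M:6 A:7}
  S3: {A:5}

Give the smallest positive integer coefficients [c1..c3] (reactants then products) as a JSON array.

M: 6·1 = 6 | 1·6+1·0 = 6
A: 6·2 = 12 | 1·7+1·5 = 12
gcd(6,1,1) = 1

Coefficients: [6, 1, 1]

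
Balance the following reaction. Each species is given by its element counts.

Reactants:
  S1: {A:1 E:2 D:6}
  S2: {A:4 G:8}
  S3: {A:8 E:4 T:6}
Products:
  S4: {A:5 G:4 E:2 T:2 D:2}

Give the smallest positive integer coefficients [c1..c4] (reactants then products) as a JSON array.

Coefficients: [2, 3, 2, 6]

A: 2·1+3·4+2·8 = 30 | 6·5 = 30
G: 2·0+3·8+2·0 = 24 | 6·4 = 24
E: 2·2+3·0+2·4 = 12 | 6·2 = 12
T: 2·0+3·0+2·6 = 12 | 6·2 = 12
D: 2·6+3·0+2·0 = 12 | 6·2 = 12
gcd(2,3,2,6) = 1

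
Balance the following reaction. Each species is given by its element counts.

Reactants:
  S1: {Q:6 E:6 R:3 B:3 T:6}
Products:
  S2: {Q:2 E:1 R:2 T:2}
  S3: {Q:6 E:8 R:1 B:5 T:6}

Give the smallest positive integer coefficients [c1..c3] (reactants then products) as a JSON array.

Coefficients: [5, 6, 3]

Q: 5·6 = 30 | 6·2+3·6 = 30
E: 5·6 = 30 | 6·1+3·8 = 30
R: 5·3 = 15 | 6·2+3·1 = 15
B: 5·3 = 15 | 6·0+3·5 = 15
T: 5·6 = 30 | 6·2+3·6 = 30
gcd(5,6,3) = 1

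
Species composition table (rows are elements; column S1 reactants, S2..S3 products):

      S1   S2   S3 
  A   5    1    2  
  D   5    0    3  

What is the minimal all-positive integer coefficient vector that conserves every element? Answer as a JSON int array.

A: 3·5 = 15 | 5·1+5·2 = 15
D: 3·5 = 15 | 5·0+5·3 = 15
gcd(3,5,5) = 1

Coefficients: [3, 5, 5]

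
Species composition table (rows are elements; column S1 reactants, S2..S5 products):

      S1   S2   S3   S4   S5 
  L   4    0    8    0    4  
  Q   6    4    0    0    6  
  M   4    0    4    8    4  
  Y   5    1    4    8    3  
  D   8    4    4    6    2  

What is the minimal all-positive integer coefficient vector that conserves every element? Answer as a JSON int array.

L: 5·4 = 20 | 6·0+2·8+1·0+1·4 = 20
Q: 5·6 = 30 | 6·4+2·0+1·0+1·6 = 30
M: 5·4 = 20 | 6·0+2·4+1·8+1·4 = 20
Y: 5·5 = 25 | 6·1+2·4+1·8+1·3 = 25
D: 5·8 = 40 | 6·4+2·4+1·6+1·2 = 40
gcd(5,6,2,1,1) = 1

Coefficients: [5, 6, 2, 1, 1]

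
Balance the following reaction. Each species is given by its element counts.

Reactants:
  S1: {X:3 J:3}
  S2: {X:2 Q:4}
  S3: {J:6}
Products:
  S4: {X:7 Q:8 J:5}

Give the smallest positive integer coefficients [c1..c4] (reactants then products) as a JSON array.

Coefficients: [3, 6, 1, 3]

X: 3·3+6·2+1·0 = 21 | 3·7 = 21
Q: 3·0+6·4+1·0 = 24 | 3·8 = 24
J: 3·3+6·0+1·6 = 15 | 3·5 = 15
gcd(3,6,1,3) = 1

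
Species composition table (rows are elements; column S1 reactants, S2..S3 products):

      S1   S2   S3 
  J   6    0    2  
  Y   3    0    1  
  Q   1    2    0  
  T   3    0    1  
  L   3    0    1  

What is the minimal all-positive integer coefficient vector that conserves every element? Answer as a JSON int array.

J: 2·6 = 12 | 1·0+6·2 = 12
Y: 2·3 = 6 | 1·0+6·1 = 6
Q: 2·1 = 2 | 1·2+6·0 = 2
T: 2·3 = 6 | 1·0+6·1 = 6
L: 2·3 = 6 | 1·0+6·1 = 6
gcd(2,1,6) = 1

Coefficients: [2, 1, 6]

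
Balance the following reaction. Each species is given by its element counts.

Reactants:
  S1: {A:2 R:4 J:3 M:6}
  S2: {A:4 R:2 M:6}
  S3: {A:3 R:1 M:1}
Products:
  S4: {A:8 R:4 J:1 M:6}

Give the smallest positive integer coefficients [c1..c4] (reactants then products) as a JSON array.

A: 1·2+1·4+6·3 = 24 | 3·8 = 24
R: 1·4+1·2+6·1 = 12 | 3·4 = 12
J: 1·3+1·0+6·0 = 3 | 3·1 = 3
M: 1·6+1·6+6·1 = 18 | 3·6 = 18
gcd(1,1,6,3) = 1

Coefficients: [1, 1, 6, 3]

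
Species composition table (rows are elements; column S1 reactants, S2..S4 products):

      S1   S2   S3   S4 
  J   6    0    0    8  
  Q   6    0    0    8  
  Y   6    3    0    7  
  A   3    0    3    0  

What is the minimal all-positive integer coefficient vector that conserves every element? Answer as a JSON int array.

Coefficients: [4, 1, 4, 3]

J: 4·6 = 24 | 1·0+4·0+3·8 = 24
Q: 4·6 = 24 | 1·0+4·0+3·8 = 24
Y: 4·6 = 24 | 1·3+4·0+3·7 = 24
A: 4·3 = 12 | 1·0+4·3+3·0 = 12
gcd(4,1,4,3) = 1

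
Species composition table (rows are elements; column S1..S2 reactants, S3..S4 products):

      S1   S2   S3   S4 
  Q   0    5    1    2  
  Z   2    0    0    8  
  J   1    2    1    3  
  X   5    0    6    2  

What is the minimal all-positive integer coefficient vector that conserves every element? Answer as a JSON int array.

Coefficients: [4, 1, 3, 1]

Q: 4·0+1·5 = 5 | 3·1+1·2 = 5
Z: 4·2+1·0 = 8 | 3·0+1·8 = 8
J: 4·1+1·2 = 6 | 3·1+1·3 = 6
X: 4·5+1·0 = 20 | 3·6+1·2 = 20
gcd(4,1,3,1) = 1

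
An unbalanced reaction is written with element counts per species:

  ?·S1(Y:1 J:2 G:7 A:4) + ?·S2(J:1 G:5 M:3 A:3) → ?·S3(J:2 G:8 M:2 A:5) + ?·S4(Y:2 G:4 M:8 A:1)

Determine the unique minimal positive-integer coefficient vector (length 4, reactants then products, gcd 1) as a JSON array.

Y: 2·1+6·0 = 2 | 5·0+1·2 = 2
J: 2·2+6·1 = 10 | 5·2+1·0 = 10
G: 2·7+6·5 = 44 | 5·8+1·4 = 44
M: 2·0+6·3 = 18 | 5·2+1·8 = 18
A: 2·4+6·3 = 26 | 5·5+1·1 = 26
gcd(2,6,5,1) = 1

Coefficients: [2, 6, 5, 1]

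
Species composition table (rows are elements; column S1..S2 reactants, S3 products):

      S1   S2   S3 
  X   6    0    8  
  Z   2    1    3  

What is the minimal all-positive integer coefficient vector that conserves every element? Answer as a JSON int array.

X: 4·6+1·0 = 24 | 3·8 = 24
Z: 4·2+1·1 = 9 | 3·3 = 9
gcd(4,1,3) = 1

Coefficients: [4, 1, 3]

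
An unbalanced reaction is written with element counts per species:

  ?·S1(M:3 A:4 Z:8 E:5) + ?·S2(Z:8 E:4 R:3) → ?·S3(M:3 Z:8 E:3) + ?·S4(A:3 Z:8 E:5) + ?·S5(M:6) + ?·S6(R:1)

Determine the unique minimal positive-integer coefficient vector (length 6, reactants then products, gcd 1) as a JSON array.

M: 3·3+2·0 = 9 | 1·3+4·0+1·6+6·0 = 9
A: 3·4+2·0 = 12 | 1·0+4·3+1·0+6·0 = 12
Z: 3·8+2·8 = 40 | 1·8+4·8+1·0+6·0 = 40
E: 3·5+2·4 = 23 | 1·3+4·5+1·0+6·0 = 23
R: 3·0+2·3 = 6 | 1·0+4·0+1·0+6·1 = 6
gcd(3,2,1,4,1,6) = 1

Coefficients: [3, 2, 1, 4, 1, 6]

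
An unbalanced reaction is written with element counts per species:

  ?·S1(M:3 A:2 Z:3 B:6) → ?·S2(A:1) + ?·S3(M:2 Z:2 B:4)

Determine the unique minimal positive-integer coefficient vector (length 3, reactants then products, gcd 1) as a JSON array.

M: 2·3 = 6 | 4·0+3·2 = 6
A: 2·2 = 4 | 4·1+3·0 = 4
Z: 2·3 = 6 | 4·0+3·2 = 6
B: 2·6 = 12 | 4·0+3·4 = 12
gcd(2,4,3) = 1

Coefficients: [2, 4, 3]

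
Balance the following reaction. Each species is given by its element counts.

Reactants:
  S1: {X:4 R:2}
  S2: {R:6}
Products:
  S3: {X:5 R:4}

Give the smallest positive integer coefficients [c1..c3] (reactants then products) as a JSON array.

X: 5·4+1·0 = 20 | 4·5 = 20
R: 5·2+1·6 = 16 | 4·4 = 16
gcd(5,1,4) = 1

Coefficients: [5, 1, 4]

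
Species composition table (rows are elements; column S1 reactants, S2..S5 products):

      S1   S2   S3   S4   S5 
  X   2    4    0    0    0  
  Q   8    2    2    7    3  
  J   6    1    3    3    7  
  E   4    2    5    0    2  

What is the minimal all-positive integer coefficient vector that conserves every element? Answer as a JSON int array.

Coefficients: [4, 2, 2, 3, 1]

X: 4·2 = 8 | 2·4+2·0+3·0+1·0 = 8
Q: 4·8 = 32 | 2·2+2·2+3·7+1·3 = 32
J: 4·6 = 24 | 2·1+2·3+3·3+1·7 = 24
E: 4·4 = 16 | 2·2+2·5+3·0+1·2 = 16
gcd(4,2,2,3,1) = 1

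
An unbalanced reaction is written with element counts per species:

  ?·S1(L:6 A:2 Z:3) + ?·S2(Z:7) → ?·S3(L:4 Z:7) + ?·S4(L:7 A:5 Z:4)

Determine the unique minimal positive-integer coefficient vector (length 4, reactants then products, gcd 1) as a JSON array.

L: 5·6+3·0 = 30 | 4·4+2·7 = 30
A: 5·2+3·0 = 10 | 4·0+2·5 = 10
Z: 5·3+3·7 = 36 | 4·7+2·4 = 36
gcd(5,3,4,2) = 1

Coefficients: [5, 3, 4, 2]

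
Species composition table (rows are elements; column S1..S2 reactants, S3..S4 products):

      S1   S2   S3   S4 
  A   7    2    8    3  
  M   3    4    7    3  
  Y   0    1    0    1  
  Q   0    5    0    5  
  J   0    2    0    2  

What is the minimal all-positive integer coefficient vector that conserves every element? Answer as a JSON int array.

Coefficients: [3, 5, 2, 5]

A: 3·7+5·2 = 31 | 2·8+5·3 = 31
M: 3·3+5·4 = 29 | 2·7+5·3 = 29
Y: 3·0+5·1 = 5 | 2·0+5·1 = 5
Q: 3·0+5·5 = 25 | 2·0+5·5 = 25
J: 3·0+5·2 = 10 | 2·0+5·2 = 10
gcd(3,5,2,5) = 1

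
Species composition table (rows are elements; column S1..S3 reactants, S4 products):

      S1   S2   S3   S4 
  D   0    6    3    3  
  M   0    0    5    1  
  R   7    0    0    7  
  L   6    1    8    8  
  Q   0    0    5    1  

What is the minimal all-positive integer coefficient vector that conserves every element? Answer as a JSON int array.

D: 5·0+2·6+1·3 = 15 | 5·3 = 15
M: 5·0+2·0+1·5 = 5 | 5·1 = 5
R: 5·7+2·0+1·0 = 35 | 5·7 = 35
L: 5·6+2·1+1·8 = 40 | 5·8 = 40
Q: 5·0+2·0+1·5 = 5 | 5·1 = 5
gcd(5,2,1,5) = 1

Coefficients: [5, 2, 1, 5]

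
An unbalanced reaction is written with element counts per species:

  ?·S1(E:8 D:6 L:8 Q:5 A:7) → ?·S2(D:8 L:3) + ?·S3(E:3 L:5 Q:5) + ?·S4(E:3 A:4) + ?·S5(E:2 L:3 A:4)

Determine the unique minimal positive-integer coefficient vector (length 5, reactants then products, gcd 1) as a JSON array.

Coefficients: [4, 3, 4, 6, 1]

E: 4·8 = 32 | 3·0+4·3+6·3+1·2 = 32
D: 4·6 = 24 | 3·8+4·0+6·0+1·0 = 24
L: 4·8 = 32 | 3·3+4·5+6·0+1·3 = 32
Q: 4·5 = 20 | 3·0+4·5+6·0+1·0 = 20
A: 4·7 = 28 | 3·0+4·0+6·4+1·4 = 28
gcd(4,3,4,6,1) = 1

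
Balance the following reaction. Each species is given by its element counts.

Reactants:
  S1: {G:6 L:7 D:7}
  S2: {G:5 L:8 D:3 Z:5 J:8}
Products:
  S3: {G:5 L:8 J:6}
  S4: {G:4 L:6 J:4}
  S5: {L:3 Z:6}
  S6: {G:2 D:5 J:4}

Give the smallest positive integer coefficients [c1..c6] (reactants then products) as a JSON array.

G: 1·6+6·5 = 36 | 2·5+4·4+5·0+5·2 = 36
L: 1·7+6·8 = 55 | 2·8+4·6+5·3+5·0 = 55
D: 1·7+6·3 = 25 | 2·0+4·0+5·0+5·5 = 25
Z: 1·0+6·5 = 30 | 2·0+4·0+5·6+5·0 = 30
J: 1·0+6·8 = 48 | 2·6+4·4+5·0+5·4 = 48
gcd(1,6,2,4,5,5) = 1

Coefficients: [1, 6, 2, 4, 5, 5]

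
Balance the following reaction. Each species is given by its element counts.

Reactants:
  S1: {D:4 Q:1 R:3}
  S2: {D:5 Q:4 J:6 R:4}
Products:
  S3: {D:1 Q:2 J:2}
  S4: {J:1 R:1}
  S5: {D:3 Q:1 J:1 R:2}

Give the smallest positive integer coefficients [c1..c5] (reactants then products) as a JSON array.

Coefficients: [1, 3, 4, 5, 5]

D: 1·4+3·5 = 19 | 4·1+5·0+5·3 = 19
Q: 1·1+3·4 = 13 | 4·2+5·0+5·1 = 13
J: 1·0+3·6 = 18 | 4·2+5·1+5·1 = 18
R: 1·3+3·4 = 15 | 4·0+5·1+5·2 = 15
gcd(1,3,4,5,5) = 1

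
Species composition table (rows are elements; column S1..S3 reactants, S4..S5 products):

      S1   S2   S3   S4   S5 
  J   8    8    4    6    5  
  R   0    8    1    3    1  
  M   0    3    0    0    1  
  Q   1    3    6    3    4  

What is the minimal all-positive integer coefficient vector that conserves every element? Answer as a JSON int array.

Coefficients: [3, 2, 5, 5, 6]

J: 3·8+2·8+5·4 = 60 | 5·6+6·5 = 60
R: 3·0+2·8+5·1 = 21 | 5·3+6·1 = 21
M: 3·0+2·3+5·0 = 6 | 5·0+6·1 = 6
Q: 3·1+2·3+5·6 = 39 | 5·3+6·4 = 39
gcd(3,2,5,5,6) = 1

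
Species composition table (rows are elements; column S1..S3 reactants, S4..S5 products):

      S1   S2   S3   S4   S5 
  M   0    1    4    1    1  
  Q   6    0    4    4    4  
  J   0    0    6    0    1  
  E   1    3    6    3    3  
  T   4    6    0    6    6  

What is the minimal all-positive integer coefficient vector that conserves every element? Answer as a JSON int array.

M: 6·0+6·1+1·4 = 10 | 4·1+6·1 = 10
Q: 6·6+6·0+1·4 = 40 | 4·4+6·4 = 40
J: 6·0+6·0+1·6 = 6 | 4·0+6·1 = 6
E: 6·1+6·3+1·6 = 30 | 4·3+6·3 = 30
T: 6·4+6·6+1·0 = 60 | 4·6+6·6 = 60
gcd(6,6,1,4,6) = 1

Coefficients: [6, 6, 1, 4, 6]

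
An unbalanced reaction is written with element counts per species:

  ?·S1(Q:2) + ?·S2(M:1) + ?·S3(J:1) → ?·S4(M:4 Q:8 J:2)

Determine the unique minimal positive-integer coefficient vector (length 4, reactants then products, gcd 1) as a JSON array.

Coefficients: [4, 4, 2, 1]

M: 4·0+4·1+2·0 = 4 | 1·4 = 4
Q: 4·2+4·0+2·0 = 8 | 1·8 = 8
J: 4·0+4·0+2·1 = 2 | 1·2 = 2
gcd(4,4,2,1) = 1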